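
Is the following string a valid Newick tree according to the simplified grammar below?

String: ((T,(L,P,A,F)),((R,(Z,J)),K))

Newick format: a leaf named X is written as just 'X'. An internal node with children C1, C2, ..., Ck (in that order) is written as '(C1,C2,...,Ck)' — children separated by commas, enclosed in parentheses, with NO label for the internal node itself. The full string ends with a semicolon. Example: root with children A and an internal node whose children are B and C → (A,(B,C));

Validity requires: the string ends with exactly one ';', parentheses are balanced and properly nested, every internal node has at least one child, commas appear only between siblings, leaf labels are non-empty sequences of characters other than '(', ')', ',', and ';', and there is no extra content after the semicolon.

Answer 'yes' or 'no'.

Input: ((T,(L,P,A,F)),((R,(Z,J)),K))
Paren balance: 6 '(' vs 6 ')' OK
Ends with single ';': False
Full parse: FAILS (must end with ;)
Valid: False

Answer: no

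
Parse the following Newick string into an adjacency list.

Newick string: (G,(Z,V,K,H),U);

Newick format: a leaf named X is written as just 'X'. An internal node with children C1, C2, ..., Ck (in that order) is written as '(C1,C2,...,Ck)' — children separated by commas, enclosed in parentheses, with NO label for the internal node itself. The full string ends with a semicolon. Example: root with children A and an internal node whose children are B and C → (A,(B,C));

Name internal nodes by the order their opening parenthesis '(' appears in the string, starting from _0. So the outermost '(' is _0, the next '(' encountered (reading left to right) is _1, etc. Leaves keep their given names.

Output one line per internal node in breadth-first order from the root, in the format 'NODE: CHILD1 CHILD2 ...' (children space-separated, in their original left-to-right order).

Input: (G,(Z,V,K,H),U);
Scanning left-to-right, naming '(' by encounter order:
  pos 0: '(' -> open internal node _0 (depth 1)
  pos 3: '(' -> open internal node _1 (depth 2)
  pos 11: ')' -> close internal node _1 (now at depth 1)
  pos 14: ')' -> close internal node _0 (now at depth 0)
Total internal nodes: 2
BFS adjacency from root:
  _0: G _1 U
  _1: Z V K H

Answer: _0: G _1 U
_1: Z V K H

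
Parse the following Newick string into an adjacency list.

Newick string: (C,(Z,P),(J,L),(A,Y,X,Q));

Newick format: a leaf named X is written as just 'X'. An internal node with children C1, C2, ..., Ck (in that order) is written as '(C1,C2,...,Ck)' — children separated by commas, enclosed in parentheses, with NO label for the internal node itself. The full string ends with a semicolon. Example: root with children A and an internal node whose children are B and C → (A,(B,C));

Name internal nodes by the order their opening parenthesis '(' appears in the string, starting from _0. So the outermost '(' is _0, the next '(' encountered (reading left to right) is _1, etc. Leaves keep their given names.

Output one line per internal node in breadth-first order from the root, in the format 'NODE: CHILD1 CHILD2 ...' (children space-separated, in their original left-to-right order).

Input: (C,(Z,P),(J,L),(A,Y,X,Q));
Scanning left-to-right, naming '(' by encounter order:
  pos 0: '(' -> open internal node _0 (depth 1)
  pos 3: '(' -> open internal node _1 (depth 2)
  pos 7: ')' -> close internal node _1 (now at depth 1)
  pos 9: '(' -> open internal node _2 (depth 2)
  pos 13: ')' -> close internal node _2 (now at depth 1)
  pos 15: '(' -> open internal node _3 (depth 2)
  pos 23: ')' -> close internal node _3 (now at depth 1)
  pos 24: ')' -> close internal node _0 (now at depth 0)
Total internal nodes: 4
BFS adjacency from root:
  _0: C _1 _2 _3
  _1: Z P
  _2: J L
  _3: A Y X Q

Answer: _0: C _1 _2 _3
_1: Z P
_2: J L
_3: A Y X Q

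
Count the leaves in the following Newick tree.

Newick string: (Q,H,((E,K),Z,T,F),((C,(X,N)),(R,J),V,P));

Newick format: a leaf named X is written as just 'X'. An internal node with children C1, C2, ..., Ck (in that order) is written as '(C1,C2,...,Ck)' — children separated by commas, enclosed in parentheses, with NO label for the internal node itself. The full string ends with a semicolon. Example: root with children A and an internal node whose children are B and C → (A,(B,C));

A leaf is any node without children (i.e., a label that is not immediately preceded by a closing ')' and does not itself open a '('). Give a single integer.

Newick: (Q,H,((E,K),Z,T,F),((C,(X,N)),(R,J),V,P));
Scan left-to-right; a leaf is any maximal label run not followed by '(':
  pos 1: leaf 'Q' → count = 1
  pos 3: leaf 'H' → count = 2
  pos 7: leaf 'E' → count = 3
  pos 9: leaf 'K' → count = 4
  pos 12: leaf 'Z' → count = 5
  pos 14: leaf 'T' → count = 6
  pos 16: leaf 'F' → count = 7
  pos 21: leaf 'C' → count = 8
  pos 24: leaf 'X' → count = 9
  pos 26: leaf 'N' → count = 10
  pos 31: leaf 'R' → count = 11
  pos 33: leaf 'J' → count = 12
  pos 36: leaf 'V' → count = 13
  pos 38: leaf 'P' → count = 14
Total leaves: 14

Answer: 14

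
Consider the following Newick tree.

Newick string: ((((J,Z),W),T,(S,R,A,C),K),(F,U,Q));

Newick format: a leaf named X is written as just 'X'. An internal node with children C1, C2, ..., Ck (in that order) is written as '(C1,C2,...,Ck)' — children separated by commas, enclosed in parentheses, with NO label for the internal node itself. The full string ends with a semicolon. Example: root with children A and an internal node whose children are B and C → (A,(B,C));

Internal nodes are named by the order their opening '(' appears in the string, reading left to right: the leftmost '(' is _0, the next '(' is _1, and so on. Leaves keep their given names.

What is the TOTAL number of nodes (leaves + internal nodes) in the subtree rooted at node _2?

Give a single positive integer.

Answer: 5

Derivation:
Newick: ((((J,Z),W),T,(S,R,A,C),K),(F,U,Q));
Locate _2: it is the '(' at position 2 (the 3rd '(' reading left to right).
Query: subtree rooted at _2
_2: subtree_size = 1 + 4
  _3: subtree_size = 1 + 2
    J: subtree_size = 1 + 0
    Z: subtree_size = 1 + 0
  W: subtree_size = 1 + 0
Total subtree size of _2: 5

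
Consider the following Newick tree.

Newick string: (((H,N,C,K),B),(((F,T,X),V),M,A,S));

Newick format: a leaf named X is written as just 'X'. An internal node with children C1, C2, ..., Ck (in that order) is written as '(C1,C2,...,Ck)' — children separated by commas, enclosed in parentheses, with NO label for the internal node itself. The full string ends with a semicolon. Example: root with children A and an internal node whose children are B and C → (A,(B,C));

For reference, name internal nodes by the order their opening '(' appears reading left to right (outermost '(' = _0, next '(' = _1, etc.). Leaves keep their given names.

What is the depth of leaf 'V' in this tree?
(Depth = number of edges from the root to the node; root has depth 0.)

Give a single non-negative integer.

Newick: (((H,N,C,K),B),(((F,T,X),V),M,A,S));
Naming internals by '(' encounter order: outermost '(' = _0, next = _1, ...
Query node: V
Path from root: _0 -> _3 -> _4 -> V
Depth of V: 3 (number of edges from root)

Answer: 3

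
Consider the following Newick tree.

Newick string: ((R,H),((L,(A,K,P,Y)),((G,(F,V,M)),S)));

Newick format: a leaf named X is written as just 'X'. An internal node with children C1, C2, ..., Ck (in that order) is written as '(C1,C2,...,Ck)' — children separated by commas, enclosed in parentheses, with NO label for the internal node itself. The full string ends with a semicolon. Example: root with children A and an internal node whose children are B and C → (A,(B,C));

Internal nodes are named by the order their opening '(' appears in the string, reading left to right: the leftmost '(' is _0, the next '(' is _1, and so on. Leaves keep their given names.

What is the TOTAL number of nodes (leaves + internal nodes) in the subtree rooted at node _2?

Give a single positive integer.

Answer: 16

Derivation:
Newick: ((R,H),((L,(A,K,P,Y)),((G,(F,V,M)),S)));
Locate _2: it is the '(' at position 7 (the 3rd '(' reading left to right).
Query: subtree rooted at _2
_2: subtree_size = 1 + 15
  _3: subtree_size = 1 + 6
    L: subtree_size = 1 + 0
    _4: subtree_size = 1 + 4
      A: subtree_size = 1 + 0
      K: subtree_size = 1 + 0
      P: subtree_size = 1 + 0
      Y: subtree_size = 1 + 0
  _5: subtree_size = 1 + 7
    _6: subtree_size = 1 + 5
      G: subtree_size = 1 + 0
      _7: subtree_size = 1 + 3
        F: subtree_size = 1 + 0
        V: subtree_size = 1 + 0
        M: subtree_size = 1 + 0
    S: subtree_size = 1 + 0
Total subtree size of _2: 16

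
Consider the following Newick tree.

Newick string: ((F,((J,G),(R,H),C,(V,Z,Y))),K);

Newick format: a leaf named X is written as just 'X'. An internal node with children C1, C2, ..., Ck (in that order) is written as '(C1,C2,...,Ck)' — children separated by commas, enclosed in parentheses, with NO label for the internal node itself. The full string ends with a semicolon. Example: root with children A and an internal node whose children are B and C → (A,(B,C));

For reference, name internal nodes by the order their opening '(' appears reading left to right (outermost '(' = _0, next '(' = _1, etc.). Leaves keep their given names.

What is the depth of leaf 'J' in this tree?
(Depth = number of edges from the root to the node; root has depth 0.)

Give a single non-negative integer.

Answer: 4

Derivation:
Newick: ((F,((J,G),(R,H),C,(V,Z,Y))),K);
Naming internals by '(' encounter order: outermost '(' = _0, next = _1, ...
Query node: J
Path from root: _0 -> _1 -> _2 -> _3 -> J
Depth of J: 4 (number of edges from root)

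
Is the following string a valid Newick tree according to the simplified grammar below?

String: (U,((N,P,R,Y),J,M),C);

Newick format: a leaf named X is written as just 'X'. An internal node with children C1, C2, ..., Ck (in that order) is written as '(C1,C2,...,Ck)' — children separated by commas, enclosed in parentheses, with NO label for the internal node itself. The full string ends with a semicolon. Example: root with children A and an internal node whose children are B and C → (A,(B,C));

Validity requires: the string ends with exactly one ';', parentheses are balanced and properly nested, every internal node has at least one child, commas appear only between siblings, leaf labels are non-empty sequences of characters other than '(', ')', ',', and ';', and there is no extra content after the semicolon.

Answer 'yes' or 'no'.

Answer: yes

Derivation:
Input: (U,((N,P,R,Y),J,M),C);
Paren balance: 3 '(' vs 3 ')' OK
Ends with single ';': True
Full parse: OK
Valid: True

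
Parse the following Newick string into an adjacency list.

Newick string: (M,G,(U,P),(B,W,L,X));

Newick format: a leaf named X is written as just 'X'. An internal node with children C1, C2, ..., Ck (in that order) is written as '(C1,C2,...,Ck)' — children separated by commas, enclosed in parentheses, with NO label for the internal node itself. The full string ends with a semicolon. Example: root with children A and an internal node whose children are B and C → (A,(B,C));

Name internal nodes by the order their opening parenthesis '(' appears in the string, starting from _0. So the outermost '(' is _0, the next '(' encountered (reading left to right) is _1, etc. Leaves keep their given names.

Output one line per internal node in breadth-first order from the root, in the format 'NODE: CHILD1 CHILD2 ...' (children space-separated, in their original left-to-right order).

Answer: _0: M G _1 _2
_1: U P
_2: B W L X

Derivation:
Input: (M,G,(U,P),(B,W,L,X));
Scanning left-to-right, naming '(' by encounter order:
  pos 0: '(' -> open internal node _0 (depth 1)
  pos 5: '(' -> open internal node _1 (depth 2)
  pos 9: ')' -> close internal node _1 (now at depth 1)
  pos 11: '(' -> open internal node _2 (depth 2)
  pos 19: ')' -> close internal node _2 (now at depth 1)
  pos 20: ')' -> close internal node _0 (now at depth 0)
Total internal nodes: 3
BFS adjacency from root:
  _0: M G _1 _2
  _1: U P
  _2: B W L X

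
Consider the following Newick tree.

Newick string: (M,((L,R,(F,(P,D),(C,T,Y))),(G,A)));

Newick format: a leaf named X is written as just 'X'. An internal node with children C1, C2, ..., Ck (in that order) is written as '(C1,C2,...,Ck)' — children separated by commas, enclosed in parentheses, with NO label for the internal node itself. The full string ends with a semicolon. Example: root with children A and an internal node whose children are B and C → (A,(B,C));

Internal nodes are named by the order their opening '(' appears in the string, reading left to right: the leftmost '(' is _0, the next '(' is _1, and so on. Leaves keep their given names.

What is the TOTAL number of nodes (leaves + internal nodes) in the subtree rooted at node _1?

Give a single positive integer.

Newick: (M,((L,R,(F,(P,D),(C,T,Y))),(G,A)));
Locate _1: it is the '(' at position 3 (the 2nd '(' reading left to right).
Query: subtree rooted at _1
_1: subtree_size = 1 + 15
  _2: subtree_size = 1 + 11
    L: subtree_size = 1 + 0
    R: subtree_size = 1 + 0
    _3: subtree_size = 1 + 8
      F: subtree_size = 1 + 0
      _4: subtree_size = 1 + 2
        P: subtree_size = 1 + 0
        D: subtree_size = 1 + 0
      _5: subtree_size = 1 + 3
        C: subtree_size = 1 + 0
        T: subtree_size = 1 + 0
        Y: subtree_size = 1 + 0
  _6: subtree_size = 1 + 2
    G: subtree_size = 1 + 0
    A: subtree_size = 1 + 0
Total subtree size of _1: 16

Answer: 16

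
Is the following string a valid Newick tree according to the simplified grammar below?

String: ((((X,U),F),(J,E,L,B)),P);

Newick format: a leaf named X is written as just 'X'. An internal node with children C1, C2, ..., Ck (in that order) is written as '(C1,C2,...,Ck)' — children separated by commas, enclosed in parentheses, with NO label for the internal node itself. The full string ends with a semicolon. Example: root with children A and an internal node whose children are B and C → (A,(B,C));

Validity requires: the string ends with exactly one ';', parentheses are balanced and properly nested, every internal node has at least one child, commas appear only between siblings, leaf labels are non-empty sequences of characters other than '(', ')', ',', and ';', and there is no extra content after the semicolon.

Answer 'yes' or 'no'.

Answer: yes

Derivation:
Input: ((((X,U),F),(J,E,L,B)),P);
Paren balance: 5 '(' vs 5 ')' OK
Ends with single ';': True
Full parse: OK
Valid: True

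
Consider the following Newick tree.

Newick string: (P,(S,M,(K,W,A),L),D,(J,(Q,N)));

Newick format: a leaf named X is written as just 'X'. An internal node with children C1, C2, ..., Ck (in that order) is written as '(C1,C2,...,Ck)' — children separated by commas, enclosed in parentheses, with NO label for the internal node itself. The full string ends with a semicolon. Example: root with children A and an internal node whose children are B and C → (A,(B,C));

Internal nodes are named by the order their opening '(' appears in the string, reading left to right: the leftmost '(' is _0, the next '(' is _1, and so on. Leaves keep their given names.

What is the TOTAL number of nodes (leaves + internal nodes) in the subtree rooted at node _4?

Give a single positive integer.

Newick: (P,(S,M,(K,W,A),L),D,(J,(Q,N)));
Locate _4: it is the '(' at position 24 (the 5th '(' reading left to right).
Query: subtree rooted at _4
_4: subtree_size = 1 + 2
  Q: subtree_size = 1 + 0
  N: subtree_size = 1 + 0
Total subtree size of _4: 3

Answer: 3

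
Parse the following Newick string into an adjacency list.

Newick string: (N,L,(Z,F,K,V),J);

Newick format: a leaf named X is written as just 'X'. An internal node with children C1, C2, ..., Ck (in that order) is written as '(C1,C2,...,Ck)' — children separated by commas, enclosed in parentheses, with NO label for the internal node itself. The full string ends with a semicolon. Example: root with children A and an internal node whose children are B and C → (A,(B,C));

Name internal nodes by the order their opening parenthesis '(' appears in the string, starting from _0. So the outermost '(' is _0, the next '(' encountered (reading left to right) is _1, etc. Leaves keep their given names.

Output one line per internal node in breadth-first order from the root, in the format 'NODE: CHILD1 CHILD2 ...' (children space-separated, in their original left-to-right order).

Answer: _0: N L _1 J
_1: Z F K V

Derivation:
Input: (N,L,(Z,F,K,V),J);
Scanning left-to-right, naming '(' by encounter order:
  pos 0: '(' -> open internal node _0 (depth 1)
  pos 5: '(' -> open internal node _1 (depth 2)
  pos 13: ')' -> close internal node _1 (now at depth 1)
  pos 16: ')' -> close internal node _0 (now at depth 0)
Total internal nodes: 2
BFS adjacency from root:
  _0: N L _1 J
  _1: Z F K V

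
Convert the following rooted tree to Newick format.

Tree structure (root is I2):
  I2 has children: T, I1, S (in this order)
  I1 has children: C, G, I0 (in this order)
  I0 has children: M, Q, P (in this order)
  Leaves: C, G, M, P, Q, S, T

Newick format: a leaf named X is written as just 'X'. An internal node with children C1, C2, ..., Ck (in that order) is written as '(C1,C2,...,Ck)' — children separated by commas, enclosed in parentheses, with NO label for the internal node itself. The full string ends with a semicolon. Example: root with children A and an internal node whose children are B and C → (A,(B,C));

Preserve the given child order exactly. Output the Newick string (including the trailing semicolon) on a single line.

Answer: (T,(C,G,(M,Q,P)),S);

Derivation:
internal I2 with children ['T', 'I1', 'S']
  leaf 'T' → 'T'
  internal I1 with children ['C', 'G', 'I0']
    leaf 'C' → 'C'
    leaf 'G' → 'G'
    internal I0 with children ['M', 'Q', 'P']
      leaf 'M' → 'M'
      leaf 'Q' → 'Q'
      leaf 'P' → 'P'
    → '(M,Q,P)'
  → '(C,G,(M,Q,P))'
  leaf 'S' → 'S'
→ '(T,(C,G,(M,Q,P)),S)'
Final: (T,(C,G,(M,Q,P)),S);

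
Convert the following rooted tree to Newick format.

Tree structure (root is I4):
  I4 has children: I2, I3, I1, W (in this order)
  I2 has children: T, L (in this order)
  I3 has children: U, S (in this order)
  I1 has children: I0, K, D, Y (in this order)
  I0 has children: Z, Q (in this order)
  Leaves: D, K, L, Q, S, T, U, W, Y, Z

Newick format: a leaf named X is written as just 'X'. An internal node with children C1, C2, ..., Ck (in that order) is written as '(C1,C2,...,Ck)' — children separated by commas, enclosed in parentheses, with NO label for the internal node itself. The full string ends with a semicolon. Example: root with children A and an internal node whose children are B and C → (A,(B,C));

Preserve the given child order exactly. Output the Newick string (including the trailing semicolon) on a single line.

internal I4 with children ['I2', 'I3', 'I1', 'W']
  internal I2 with children ['T', 'L']
    leaf 'T' → 'T'
    leaf 'L' → 'L'
  → '(T,L)'
  internal I3 with children ['U', 'S']
    leaf 'U' → 'U'
    leaf 'S' → 'S'
  → '(U,S)'
  internal I1 with children ['I0', 'K', 'D', 'Y']
    internal I0 with children ['Z', 'Q']
      leaf 'Z' → 'Z'
      leaf 'Q' → 'Q'
    → '(Z,Q)'
    leaf 'K' → 'K'
    leaf 'D' → 'D'
    leaf 'Y' → 'Y'
  → '((Z,Q),K,D,Y)'
  leaf 'W' → 'W'
→ '((T,L),(U,S),((Z,Q),K,D,Y),W)'
Final: ((T,L),(U,S),((Z,Q),K,D,Y),W);

Answer: ((T,L),(U,S),((Z,Q),K,D,Y),W);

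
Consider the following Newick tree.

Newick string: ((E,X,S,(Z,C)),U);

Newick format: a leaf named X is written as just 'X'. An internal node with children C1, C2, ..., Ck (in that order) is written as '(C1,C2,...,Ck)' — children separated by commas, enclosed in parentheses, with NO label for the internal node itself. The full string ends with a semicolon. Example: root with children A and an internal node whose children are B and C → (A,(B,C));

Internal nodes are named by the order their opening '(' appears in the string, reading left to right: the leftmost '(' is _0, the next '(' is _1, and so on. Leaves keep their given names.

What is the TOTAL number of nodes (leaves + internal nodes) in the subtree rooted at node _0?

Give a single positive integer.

Newick: ((E,X,S,(Z,C)),U);
Locate _0: it is the '(' at position 0 (the 1st '(' reading left to right).
Query: subtree rooted at _0
_0: subtree_size = 1 + 8
  _1: subtree_size = 1 + 6
    E: subtree_size = 1 + 0
    X: subtree_size = 1 + 0
    S: subtree_size = 1 + 0
    _2: subtree_size = 1 + 2
      Z: subtree_size = 1 + 0
      C: subtree_size = 1 + 0
  U: subtree_size = 1 + 0
Total subtree size of _0: 9

Answer: 9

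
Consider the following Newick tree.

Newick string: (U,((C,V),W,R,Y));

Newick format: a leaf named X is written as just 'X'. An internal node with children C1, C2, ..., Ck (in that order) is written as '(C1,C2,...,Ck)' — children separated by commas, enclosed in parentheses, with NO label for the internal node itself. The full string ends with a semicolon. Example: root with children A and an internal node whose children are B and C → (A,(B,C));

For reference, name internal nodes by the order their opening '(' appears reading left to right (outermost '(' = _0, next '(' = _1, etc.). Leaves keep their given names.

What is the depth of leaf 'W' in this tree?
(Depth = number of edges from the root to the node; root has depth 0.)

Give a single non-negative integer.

Newick: (U,((C,V),W,R,Y));
Naming internals by '(' encounter order: outermost '(' = _0, next = _1, ...
Query node: W
Path from root: _0 -> _1 -> W
Depth of W: 2 (number of edges from root)

Answer: 2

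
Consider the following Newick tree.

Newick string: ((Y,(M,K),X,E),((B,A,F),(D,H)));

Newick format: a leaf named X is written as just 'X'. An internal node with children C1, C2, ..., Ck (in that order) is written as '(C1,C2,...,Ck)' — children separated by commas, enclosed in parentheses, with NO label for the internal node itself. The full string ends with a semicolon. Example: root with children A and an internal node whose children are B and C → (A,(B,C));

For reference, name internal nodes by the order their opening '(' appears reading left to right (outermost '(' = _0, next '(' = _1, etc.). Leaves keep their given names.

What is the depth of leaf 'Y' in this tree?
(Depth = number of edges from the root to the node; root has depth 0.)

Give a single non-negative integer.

Newick: ((Y,(M,K),X,E),((B,A,F),(D,H)));
Naming internals by '(' encounter order: outermost '(' = _0, next = _1, ...
Query node: Y
Path from root: _0 -> _1 -> Y
Depth of Y: 2 (number of edges from root)

Answer: 2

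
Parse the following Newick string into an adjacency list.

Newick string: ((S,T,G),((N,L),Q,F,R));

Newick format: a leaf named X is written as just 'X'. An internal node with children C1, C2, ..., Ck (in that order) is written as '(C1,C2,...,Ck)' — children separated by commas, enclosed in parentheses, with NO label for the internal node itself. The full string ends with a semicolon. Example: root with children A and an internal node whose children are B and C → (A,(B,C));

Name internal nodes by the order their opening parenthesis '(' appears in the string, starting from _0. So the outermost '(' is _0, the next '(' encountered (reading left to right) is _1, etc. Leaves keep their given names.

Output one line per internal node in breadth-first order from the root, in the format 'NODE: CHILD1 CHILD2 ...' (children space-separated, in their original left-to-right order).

Answer: _0: _1 _2
_1: S T G
_2: _3 Q F R
_3: N L

Derivation:
Input: ((S,T,G),((N,L),Q,F,R));
Scanning left-to-right, naming '(' by encounter order:
  pos 0: '(' -> open internal node _0 (depth 1)
  pos 1: '(' -> open internal node _1 (depth 2)
  pos 7: ')' -> close internal node _1 (now at depth 1)
  pos 9: '(' -> open internal node _2 (depth 2)
  pos 10: '(' -> open internal node _3 (depth 3)
  pos 14: ')' -> close internal node _3 (now at depth 2)
  pos 21: ')' -> close internal node _2 (now at depth 1)
  pos 22: ')' -> close internal node _0 (now at depth 0)
Total internal nodes: 4
BFS adjacency from root:
  _0: _1 _2
  _1: S T G
  _2: _3 Q F R
  _3: N L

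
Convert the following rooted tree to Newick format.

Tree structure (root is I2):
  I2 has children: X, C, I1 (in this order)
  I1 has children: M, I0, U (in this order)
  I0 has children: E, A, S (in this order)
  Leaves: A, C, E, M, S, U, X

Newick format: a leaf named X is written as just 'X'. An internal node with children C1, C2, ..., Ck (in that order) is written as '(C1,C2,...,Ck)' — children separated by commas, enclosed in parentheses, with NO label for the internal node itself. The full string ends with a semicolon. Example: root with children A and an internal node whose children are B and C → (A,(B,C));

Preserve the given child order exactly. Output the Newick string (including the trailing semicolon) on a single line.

internal I2 with children ['X', 'C', 'I1']
  leaf 'X' → 'X'
  leaf 'C' → 'C'
  internal I1 with children ['M', 'I0', 'U']
    leaf 'M' → 'M'
    internal I0 with children ['E', 'A', 'S']
      leaf 'E' → 'E'
      leaf 'A' → 'A'
      leaf 'S' → 'S'
    → '(E,A,S)'
    leaf 'U' → 'U'
  → '(M,(E,A,S),U)'
→ '(X,C,(M,(E,A,S),U))'
Final: (X,C,(M,(E,A,S),U));

Answer: (X,C,(M,(E,A,S),U));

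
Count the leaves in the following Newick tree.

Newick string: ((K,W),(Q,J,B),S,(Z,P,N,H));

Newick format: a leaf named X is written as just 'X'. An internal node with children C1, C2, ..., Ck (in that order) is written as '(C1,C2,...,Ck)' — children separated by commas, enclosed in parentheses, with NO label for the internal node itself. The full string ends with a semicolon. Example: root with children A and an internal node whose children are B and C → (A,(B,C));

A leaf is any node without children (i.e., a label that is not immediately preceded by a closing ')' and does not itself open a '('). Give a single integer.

Answer: 10

Derivation:
Newick: ((K,W),(Q,J,B),S,(Z,P,N,H));
Scan left-to-right; a leaf is any maximal label run not followed by '(':
  pos 2: leaf 'K' → count = 1
  pos 4: leaf 'W' → count = 2
  pos 8: leaf 'Q' → count = 3
  pos 10: leaf 'J' → count = 4
  pos 12: leaf 'B' → count = 5
  pos 15: leaf 'S' → count = 6
  pos 18: leaf 'Z' → count = 7
  pos 20: leaf 'P' → count = 8
  pos 22: leaf 'N' → count = 9
  pos 24: leaf 'H' → count = 10
Total leaves: 10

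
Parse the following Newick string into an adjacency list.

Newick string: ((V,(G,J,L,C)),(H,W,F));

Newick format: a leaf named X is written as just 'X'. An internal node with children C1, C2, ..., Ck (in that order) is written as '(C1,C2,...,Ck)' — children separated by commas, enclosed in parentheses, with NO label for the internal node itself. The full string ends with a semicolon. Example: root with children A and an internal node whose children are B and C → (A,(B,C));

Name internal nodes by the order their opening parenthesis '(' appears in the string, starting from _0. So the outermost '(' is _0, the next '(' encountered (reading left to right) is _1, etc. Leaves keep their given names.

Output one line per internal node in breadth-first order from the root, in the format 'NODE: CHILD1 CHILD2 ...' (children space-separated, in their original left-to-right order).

Answer: _0: _1 _3
_1: V _2
_3: H W F
_2: G J L C

Derivation:
Input: ((V,(G,J,L,C)),(H,W,F));
Scanning left-to-right, naming '(' by encounter order:
  pos 0: '(' -> open internal node _0 (depth 1)
  pos 1: '(' -> open internal node _1 (depth 2)
  pos 4: '(' -> open internal node _2 (depth 3)
  pos 12: ')' -> close internal node _2 (now at depth 2)
  pos 13: ')' -> close internal node _1 (now at depth 1)
  pos 15: '(' -> open internal node _3 (depth 2)
  pos 21: ')' -> close internal node _3 (now at depth 1)
  pos 22: ')' -> close internal node _0 (now at depth 0)
Total internal nodes: 4
BFS adjacency from root:
  _0: _1 _3
  _1: V _2
  _3: H W F
  _2: G J L C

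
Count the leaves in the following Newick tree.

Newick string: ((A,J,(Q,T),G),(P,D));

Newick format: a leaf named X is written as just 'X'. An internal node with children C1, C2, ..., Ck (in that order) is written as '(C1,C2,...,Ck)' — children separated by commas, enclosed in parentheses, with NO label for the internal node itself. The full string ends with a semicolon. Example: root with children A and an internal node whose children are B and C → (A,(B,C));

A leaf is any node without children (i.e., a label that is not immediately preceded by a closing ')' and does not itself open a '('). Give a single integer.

Answer: 7

Derivation:
Newick: ((A,J,(Q,T),G),(P,D));
Scan left-to-right; a leaf is any maximal label run not followed by '(':
  pos 2: leaf 'A' → count = 1
  pos 4: leaf 'J' → count = 2
  pos 7: leaf 'Q' → count = 3
  pos 9: leaf 'T' → count = 4
  pos 12: leaf 'G' → count = 5
  pos 16: leaf 'P' → count = 6
  pos 18: leaf 'D' → count = 7
Total leaves: 7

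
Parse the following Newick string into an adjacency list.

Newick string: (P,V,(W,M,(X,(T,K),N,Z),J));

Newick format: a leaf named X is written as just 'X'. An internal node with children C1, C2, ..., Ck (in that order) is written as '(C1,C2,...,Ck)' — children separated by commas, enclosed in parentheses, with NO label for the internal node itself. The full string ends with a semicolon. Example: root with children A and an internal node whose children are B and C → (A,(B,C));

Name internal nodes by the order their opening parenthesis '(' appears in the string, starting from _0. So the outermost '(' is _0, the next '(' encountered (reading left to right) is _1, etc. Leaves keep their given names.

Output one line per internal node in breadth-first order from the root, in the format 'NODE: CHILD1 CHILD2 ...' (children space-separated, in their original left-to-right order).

Answer: _0: P V _1
_1: W M _2 J
_2: X _3 N Z
_3: T K

Derivation:
Input: (P,V,(W,M,(X,(T,K),N,Z),J));
Scanning left-to-right, naming '(' by encounter order:
  pos 0: '(' -> open internal node _0 (depth 1)
  pos 5: '(' -> open internal node _1 (depth 2)
  pos 10: '(' -> open internal node _2 (depth 3)
  pos 13: '(' -> open internal node _3 (depth 4)
  pos 17: ')' -> close internal node _3 (now at depth 3)
  pos 22: ')' -> close internal node _2 (now at depth 2)
  pos 25: ')' -> close internal node _1 (now at depth 1)
  pos 26: ')' -> close internal node _0 (now at depth 0)
Total internal nodes: 4
BFS adjacency from root:
  _0: P V _1
  _1: W M _2 J
  _2: X _3 N Z
  _3: T K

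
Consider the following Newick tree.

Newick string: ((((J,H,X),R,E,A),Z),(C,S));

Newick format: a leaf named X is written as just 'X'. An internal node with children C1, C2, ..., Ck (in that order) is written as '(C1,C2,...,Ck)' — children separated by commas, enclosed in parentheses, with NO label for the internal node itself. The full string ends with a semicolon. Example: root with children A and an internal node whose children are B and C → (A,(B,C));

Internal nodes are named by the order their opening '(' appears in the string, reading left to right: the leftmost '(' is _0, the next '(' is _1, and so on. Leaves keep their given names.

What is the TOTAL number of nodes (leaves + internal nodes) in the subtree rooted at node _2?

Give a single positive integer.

Answer: 8

Derivation:
Newick: ((((J,H,X),R,E,A),Z),(C,S));
Locate _2: it is the '(' at position 2 (the 3rd '(' reading left to right).
Query: subtree rooted at _2
_2: subtree_size = 1 + 7
  _3: subtree_size = 1 + 3
    J: subtree_size = 1 + 0
    H: subtree_size = 1 + 0
    X: subtree_size = 1 + 0
  R: subtree_size = 1 + 0
  E: subtree_size = 1 + 0
  A: subtree_size = 1 + 0
Total subtree size of _2: 8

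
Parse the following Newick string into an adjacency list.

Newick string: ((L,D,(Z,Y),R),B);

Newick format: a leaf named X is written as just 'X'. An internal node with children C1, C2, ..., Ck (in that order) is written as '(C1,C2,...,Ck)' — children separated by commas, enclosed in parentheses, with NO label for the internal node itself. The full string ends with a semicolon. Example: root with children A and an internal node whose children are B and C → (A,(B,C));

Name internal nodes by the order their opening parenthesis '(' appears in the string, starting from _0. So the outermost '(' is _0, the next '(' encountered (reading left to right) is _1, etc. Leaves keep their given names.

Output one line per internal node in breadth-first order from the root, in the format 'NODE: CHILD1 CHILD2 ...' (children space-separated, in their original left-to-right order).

Answer: _0: _1 B
_1: L D _2 R
_2: Z Y

Derivation:
Input: ((L,D,(Z,Y),R),B);
Scanning left-to-right, naming '(' by encounter order:
  pos 0: '(' -> open internal node _0 (depth 1)
  pos 1: '(' -> open internal node _1 (depth 2)
  pos 6: '(' -> open internal node _2 (depth 3)
  pos 10: ')' -> close internal node _2 (now at depth 2)
  pos 13: ')' -> close internal node _1 (now at depth 1)
  pos 16: ')' -> close internal node _0 (now at depth 0)
Total internal nodes: 3
BFS adjacency from root:
  _0: _1 B
  _1: L D _2 R
  _2: Z Y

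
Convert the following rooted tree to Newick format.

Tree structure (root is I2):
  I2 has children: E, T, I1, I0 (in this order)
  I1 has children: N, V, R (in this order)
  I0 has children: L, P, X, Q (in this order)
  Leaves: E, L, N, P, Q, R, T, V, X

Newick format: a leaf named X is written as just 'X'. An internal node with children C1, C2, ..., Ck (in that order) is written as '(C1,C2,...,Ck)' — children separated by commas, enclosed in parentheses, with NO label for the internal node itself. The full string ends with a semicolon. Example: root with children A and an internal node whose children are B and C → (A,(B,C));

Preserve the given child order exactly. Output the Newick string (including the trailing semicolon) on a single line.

internal I2 with children ['E', 'T', 'I1', 'I0']
  leaf 'E' → 'E'
  leaf 'T' → 'T'
  internal I1 with children ['N', 'V', 'R']
    leaf 'N' → 'N'
    leaf 'V' → 'V'
    leaf 'R' → 'R'
  → '(N,V,R)'
  internal I0 with children ['L', 'P', 'X', 'Q']
    leaf 'L' → 'L'
    leaf 'P' → 'P'
    leaf 'X' → 'X'
    leaf 'Q' → 'Q'
  → '(L,P,X,Q)'
→ '(E,T,(N,V,R),(L,P,X,Q))'
Final: (E,T,(N,V,R),(L,P,X,Q));

Answer: (E,T,(N,V,R),(L,P,X,Q));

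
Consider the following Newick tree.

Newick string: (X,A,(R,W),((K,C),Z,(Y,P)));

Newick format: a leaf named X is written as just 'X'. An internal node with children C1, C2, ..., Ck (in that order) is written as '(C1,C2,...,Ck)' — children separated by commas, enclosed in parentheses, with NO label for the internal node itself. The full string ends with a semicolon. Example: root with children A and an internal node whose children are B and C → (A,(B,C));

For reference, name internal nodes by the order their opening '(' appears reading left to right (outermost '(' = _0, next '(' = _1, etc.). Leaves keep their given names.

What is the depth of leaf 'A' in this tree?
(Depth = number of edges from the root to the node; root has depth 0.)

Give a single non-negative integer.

Answer: 1

Derivation:
Newick: (X,A,(R,W),((K,C),Z,(Y,P)));
Naming internals by '(' encounter order: outermost '(' = _0, next = _1, ...
Query node: A
Path from root: _0 -> A
Depth of A: 1 (number of edges from root)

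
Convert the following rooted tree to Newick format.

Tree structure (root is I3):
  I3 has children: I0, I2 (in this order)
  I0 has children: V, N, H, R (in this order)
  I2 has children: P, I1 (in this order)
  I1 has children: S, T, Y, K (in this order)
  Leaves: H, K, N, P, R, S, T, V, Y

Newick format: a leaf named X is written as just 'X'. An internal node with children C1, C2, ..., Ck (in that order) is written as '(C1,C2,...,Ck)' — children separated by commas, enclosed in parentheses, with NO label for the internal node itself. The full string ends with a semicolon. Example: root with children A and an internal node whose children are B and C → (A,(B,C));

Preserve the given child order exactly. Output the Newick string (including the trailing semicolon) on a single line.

Answer: ((V,N,H,R),(P,(S,T,Y,K)));

Derivation:
internal I3 with children ['I0', 'I2']
  internal I0 with children ['V', 'N', 'H', 'R']
    leaf 'V' → 'V'
    leaf 'N' → 'N'
    leaf 'H' → 'H'
    leaf 'R' → 'R'
  → '(V,N,H,R)'
  internal I2 with children ['P', 'I1']
    leaf 'P' → 'P'
    internal I1 with children ['S', 'T', 'Y', 'K']
      leaf 'S' → 'S'
      leaf 'T' → 'T'
      leaf 'Y' → 'Y'
      leaf 'K' → 'K'
    → '(S,T,Y,K)'
  → '(P,(S,T,Y,K))'
→ '((V,N,H,R),(P,(S,T,Y,K)))'
Final: ((V,N,H,R),(P,(S,T,Y,K)));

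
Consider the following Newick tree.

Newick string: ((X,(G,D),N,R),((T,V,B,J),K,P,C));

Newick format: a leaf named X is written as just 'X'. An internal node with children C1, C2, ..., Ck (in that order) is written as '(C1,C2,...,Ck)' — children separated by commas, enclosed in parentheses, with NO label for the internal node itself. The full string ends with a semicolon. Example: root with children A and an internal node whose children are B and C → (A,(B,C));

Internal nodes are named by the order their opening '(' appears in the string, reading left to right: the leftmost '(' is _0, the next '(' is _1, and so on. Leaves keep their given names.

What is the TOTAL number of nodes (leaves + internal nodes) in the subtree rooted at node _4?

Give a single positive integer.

Answer: 5

Derivation:
Newick: ((X,(G,D),N,R),((T,V,B,J),K,P,C));
Locate _4: it is the '(' at position 16 (the 5th '(' reading left to right).
Query: subtree rooted at _4
_4: subtree_size = 1 + 4
  T: subtree_size = 1 + 0
  V: subtree_size = 1 + 0
  B: subtree_size = 1 + 0
  J: subtree_size = 1 + 0
Total subtree size of _4: 5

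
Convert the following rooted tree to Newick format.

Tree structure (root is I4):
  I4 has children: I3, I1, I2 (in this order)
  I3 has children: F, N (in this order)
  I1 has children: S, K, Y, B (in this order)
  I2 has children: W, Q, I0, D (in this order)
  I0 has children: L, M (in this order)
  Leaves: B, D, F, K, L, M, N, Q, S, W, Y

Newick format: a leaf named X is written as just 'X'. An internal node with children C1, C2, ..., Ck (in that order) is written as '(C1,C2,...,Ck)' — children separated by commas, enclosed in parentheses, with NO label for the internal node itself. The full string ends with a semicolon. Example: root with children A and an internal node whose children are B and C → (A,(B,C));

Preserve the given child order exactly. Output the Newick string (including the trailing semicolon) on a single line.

Answer: ((F,N),(S,K,Y,B),(W,Q,(L,M),D));

Derivation:
internal I4 with children ['I3', 'I1', 'I2']
  internal I3 with children ['F', 'N']
    leaf 'F' → 'F'
    leaf 'N' → 'N'
  → '(F,N)'
  internal I1 with children ['S', 'K', 'Y', 'B']
    leaf 'S' → 'S'
    leaf 'K' → 'K'
    leaf 'Y' → 'Y'
    leaf 'B' → 'B'
  → '(S,K,Y,B)'
  internal I2 with children ['W', 'Q', 'I0', 'D']
    leaf 'W' → 'W'
    leaf 'Q' → 'Q'
    internal I0 with children ['L', 'M']
      leaf 'L' → 'L'
      leaf 'M' → 'M'
    → '(L,M)'
    leaf 'D' → 'D'
  → '(W,Q,(L,M),D)'
→ '((F,N),(S,K,Y,B),(W,Q,(L,M),D))'
Final: ((F,N),(S,K,Y,B),(W,Q,(L,M),D));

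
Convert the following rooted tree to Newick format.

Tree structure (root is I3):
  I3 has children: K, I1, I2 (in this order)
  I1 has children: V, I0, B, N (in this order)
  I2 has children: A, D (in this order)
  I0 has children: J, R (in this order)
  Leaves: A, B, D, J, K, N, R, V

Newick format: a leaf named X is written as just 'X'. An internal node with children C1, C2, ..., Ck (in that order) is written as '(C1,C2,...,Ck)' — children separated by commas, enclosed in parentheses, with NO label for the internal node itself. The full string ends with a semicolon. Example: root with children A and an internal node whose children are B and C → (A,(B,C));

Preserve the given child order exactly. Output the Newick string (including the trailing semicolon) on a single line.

internal I3 with children ['K', 'I1', 'I2']
  leaf 'K' → 'K'
  internal I1 with children ['V', 'I0', 'B', 'N']
    leaf 'V' → 'V'
    internal I0 with children ['J', 'R']
      leaf 'J' → 'J'
      leaf 'R' → 'R'
    → '(J,R)'
    leaf 'B' → 'B'
    leaf 'N' → 'N'
  → '(V,(J,R),B,N)'
  internal I2 with children ['A', 'D']
    leaf 'A' → 'A'
    leaf 'D' → 'D'
  → '(A,D)'
→ '(K,(V,(J,R),B,N),(A,D))'
Final: (K,(V,(J,R),B,N),(A,D));

Answer: (K,(V,(J,R),B,N),(A,D));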